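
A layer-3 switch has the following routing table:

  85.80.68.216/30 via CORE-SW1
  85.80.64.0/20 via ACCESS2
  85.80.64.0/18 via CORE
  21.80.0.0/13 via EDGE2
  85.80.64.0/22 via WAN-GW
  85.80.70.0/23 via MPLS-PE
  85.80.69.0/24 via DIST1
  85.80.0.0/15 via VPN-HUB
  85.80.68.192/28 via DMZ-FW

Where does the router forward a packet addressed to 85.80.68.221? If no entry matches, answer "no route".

Routes whose prefix contains 85.80.68.221:
  85.80.0.0/15 (85.80.0.0 - 85.81.255.255) -> VPN-HUB
  85.80.64.0/18 (85.80.64.0 - 85.80.127.255) -> CORE
  85.80.64.0/20 (85.80.64.0 - 85.80.79.255) -> ACCESS2
More-specific entries that do NOT match:
  85.80.68.216/30 (85.80.68.216 - 85.80.68.219) does not contain 85.80.68.221
  85.80.68.192/28 (85.80.68.192 - 85.80.68.207) does not contain 85.80.68.221
  85.80.69.0/24 (85.80.69.0 - 85.80.69.255) does not contain 85.80.68.221
  85.80.70.0/23 (85.80.70.0 - 85.80.71.255) does not contain 85.80.68.221
  85.80.64.0/22 (85.80.64.0 - 85.80.67.255) does not contain 85.80.68.221
Longest matching prefix is /20 -> next hop ACCESS2.

ACCESS2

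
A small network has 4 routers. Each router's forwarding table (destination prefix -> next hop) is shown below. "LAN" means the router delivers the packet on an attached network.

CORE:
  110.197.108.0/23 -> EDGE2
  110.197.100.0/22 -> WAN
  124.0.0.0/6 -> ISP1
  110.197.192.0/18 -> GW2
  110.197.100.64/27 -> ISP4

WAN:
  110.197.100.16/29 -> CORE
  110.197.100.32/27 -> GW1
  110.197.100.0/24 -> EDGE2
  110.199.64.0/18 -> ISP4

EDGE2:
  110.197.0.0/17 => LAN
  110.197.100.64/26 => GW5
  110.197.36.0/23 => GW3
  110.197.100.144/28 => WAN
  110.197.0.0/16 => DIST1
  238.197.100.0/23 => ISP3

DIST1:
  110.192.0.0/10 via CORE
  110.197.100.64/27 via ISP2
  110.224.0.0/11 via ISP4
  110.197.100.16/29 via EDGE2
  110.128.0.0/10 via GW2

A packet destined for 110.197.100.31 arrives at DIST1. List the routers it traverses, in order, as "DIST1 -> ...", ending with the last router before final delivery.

DIST1 -> CORE -> WAN -> EDGE2

At DIST1: longest match for 110.197.100.31 is 110.192.0.0/10 -> CORE
At CORE: longest match for 110.197.100.31 is 110.197.100.0/22 -> WAN
At WAN: longest match for 110.197.100.31 is 110.197.100.0/24 -> EDGE2
At EDGE2: longest match for 110.197.100.31 is 110.197.0.0/17 -> LAN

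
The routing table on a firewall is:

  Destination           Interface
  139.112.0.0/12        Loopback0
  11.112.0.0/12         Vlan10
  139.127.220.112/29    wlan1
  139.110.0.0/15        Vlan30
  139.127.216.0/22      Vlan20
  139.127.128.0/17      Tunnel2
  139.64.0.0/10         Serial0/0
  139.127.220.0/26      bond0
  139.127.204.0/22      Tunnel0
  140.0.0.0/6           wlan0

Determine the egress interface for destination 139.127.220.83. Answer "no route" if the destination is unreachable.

Routes whose prefix contains 139.127.220.83:
  139.64.0.0/10 (139.64.0.0 - 139.127.255.255) -> Serial0/0
  139.112.0.0/12 (139.112.0.0 - 139.127.255.255) -> Loopback0
  139.127.128.0/17 (139.127.128.0 - 139.127.255.255) -> Tunnel2
More-specific entries that do NOT match:
  139.127.220.112/29 (139.127.220.112 - 139.127.220.119) does not contain 139.127.220.83
  139.127.220.0/26 (139.127.220.0 - 139.127.220.63) does not contain 139.127.220.83
  139.127.216.0/22 (139.127.216.0 - 139.127.219.255) does not contain 139.127.220.83
  139.127.204.0/22 (139.127.204.0 - 139.127.207.255) does not contain 139.127.220.83
Longest matching prefix is /17 -> interface Tunnel2.

Tunnel2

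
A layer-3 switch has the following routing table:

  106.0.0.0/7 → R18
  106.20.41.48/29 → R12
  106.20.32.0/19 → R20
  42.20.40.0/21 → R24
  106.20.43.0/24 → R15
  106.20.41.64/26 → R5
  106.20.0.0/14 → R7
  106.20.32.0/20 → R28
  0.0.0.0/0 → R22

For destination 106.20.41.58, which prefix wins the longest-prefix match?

106.20.32.0/20

Entries matching 106.20.41.58:
  0.0.0.0/0 (default, matches everything)
  106.0.0.0/7 (106.0.0.0 - 107.255.255.255)
  106.20.0.0/14 (106.20.0.0 - 106.23.255.255)
  106.20.32.0/19 (106.20.32.0 - 106.20.63.255)
  106.20.32.0/20 (106.20.32.0 - 106.20.47.255)
Most specific is 106.20.32.0/20.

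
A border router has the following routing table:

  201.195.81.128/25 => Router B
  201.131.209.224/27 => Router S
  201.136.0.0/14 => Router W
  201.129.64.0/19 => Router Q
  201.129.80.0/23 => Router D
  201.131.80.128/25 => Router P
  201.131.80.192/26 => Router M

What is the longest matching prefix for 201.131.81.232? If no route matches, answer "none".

201.131.81.232 is outside every listed prefix and there is no default route.

none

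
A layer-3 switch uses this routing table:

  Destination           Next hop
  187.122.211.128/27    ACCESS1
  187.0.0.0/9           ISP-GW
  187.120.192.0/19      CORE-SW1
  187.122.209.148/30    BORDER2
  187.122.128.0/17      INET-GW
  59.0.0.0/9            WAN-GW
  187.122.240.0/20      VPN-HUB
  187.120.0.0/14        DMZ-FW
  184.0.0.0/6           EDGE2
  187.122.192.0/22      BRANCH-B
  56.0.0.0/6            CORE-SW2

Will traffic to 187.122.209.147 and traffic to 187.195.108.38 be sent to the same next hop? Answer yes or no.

no

187.122.209.147: longest match 187.122.128.0/17 -> INET-GW
187.195.108.38: longest match 184.0.0.0/6 -> EDGE2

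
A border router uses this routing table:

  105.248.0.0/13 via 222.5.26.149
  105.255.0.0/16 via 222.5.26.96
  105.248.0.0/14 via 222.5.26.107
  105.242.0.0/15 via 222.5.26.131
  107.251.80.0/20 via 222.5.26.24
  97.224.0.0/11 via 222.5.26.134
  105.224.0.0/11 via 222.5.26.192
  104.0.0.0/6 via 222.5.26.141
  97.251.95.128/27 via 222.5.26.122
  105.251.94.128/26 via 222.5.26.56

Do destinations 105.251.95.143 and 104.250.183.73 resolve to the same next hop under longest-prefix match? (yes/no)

105.251.95.143: longest match 105.248.0.0/14 -> 222.5.26.107
104.250.183.73: longest match 104.0.0.0/6 -> 222.5.26.141

no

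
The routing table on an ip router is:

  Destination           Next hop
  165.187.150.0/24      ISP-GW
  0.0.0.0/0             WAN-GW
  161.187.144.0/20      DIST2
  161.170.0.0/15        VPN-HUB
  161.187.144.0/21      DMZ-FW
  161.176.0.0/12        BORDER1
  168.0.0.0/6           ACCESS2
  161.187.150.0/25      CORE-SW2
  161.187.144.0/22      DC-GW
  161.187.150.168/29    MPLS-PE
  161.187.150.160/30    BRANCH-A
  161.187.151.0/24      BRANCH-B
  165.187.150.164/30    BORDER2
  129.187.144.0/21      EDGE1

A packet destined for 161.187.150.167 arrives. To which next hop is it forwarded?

Routes whose prefix contains 161.187.150.167:
  0.0.0.0/0 (default, matches everything) -> WAN-GW
  161.176.0.0/12 (161.176.0.0 - 161.191.255.255) -> BORDER1
  161.187.144.0/20 (161.187.144.0 - 161.187.159.255) -> DIST2
  161.187.144.0/21 (161.187.144.0 - 161.187.151.255) -> DMZ-FW
More-specific entries that do NOT match:
  161.187.150.160/30 (161.187.150.160 - 161.187.150.163) does not contain 161.187.150.167
  165.187.150.164/30 (165.187.150.164 - 165.187.150.167) does not contain 161.187.150.167
  161.187.150.168/29 (161.187.150.168 - 161.187.150.175) does not contain 161.187.150.167
  161.187.150.0/25 (161.187.150.0 - 161.187.150.127) does not contain 161.187.150.167
  165.187.150.0/24 (165.187.150.0 - 165.187.150.255) does not contain 161.187.150.167
  161.187.151.0/24 (161.187.151.0 - 161.187.151.255) does not contain 161.187.150.167
  161.187.144.0/22 (161.187.144.0 - 161.187.147.255) does not contain 161.187.150.167
Longest matching prefix is /21 -> next hop DMZ-FW.

DMZ-FW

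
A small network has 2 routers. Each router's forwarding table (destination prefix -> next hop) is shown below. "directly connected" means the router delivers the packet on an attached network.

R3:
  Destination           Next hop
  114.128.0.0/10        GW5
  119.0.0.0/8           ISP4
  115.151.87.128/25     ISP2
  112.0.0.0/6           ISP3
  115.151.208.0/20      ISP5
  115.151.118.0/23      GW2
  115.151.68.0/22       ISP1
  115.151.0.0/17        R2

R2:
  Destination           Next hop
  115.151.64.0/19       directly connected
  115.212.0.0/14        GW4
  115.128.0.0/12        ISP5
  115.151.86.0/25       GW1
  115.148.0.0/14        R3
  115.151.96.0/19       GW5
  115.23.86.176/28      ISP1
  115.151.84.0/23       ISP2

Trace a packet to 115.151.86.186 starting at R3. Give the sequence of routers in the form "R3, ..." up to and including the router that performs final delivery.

At R3: longest match for 115.151.86.186 is 115.151.0.0/17 -> R2
At R2: longest match for 115.151.86.186 is 115.151.64.0/19 -> directly connected

R3, R2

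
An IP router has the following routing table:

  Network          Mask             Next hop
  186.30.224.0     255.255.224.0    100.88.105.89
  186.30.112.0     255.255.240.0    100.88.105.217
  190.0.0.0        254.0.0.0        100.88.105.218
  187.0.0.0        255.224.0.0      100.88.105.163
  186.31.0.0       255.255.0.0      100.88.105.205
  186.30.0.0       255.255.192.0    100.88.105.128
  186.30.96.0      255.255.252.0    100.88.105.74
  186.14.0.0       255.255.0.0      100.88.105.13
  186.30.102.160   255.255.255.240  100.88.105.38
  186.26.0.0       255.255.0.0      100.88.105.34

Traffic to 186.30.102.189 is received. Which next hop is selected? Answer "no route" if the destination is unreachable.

No entry's prefix contains 186.30.102.189; there is no default route.

no route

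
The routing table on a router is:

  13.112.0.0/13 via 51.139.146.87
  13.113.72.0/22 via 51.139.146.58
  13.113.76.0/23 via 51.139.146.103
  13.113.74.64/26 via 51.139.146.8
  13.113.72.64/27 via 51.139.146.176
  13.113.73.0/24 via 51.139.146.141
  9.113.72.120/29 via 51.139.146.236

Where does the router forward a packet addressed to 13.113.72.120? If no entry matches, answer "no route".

51.139.146.58

Routes whose prefix contains 13.113.72.120:
  13.112.0.0/13 (13.112.0.0 - 13.119.255.255) -> 51.139.146.87
  13.113.72.0/22 (13.113.72.0 - 13.113.75.255) -> 51.139.146.58
More-specific entries that do NOT match:
  9.113.72.120/29 (9.113.72.120 - 9.113.72.127) does not contain 13.113.72.120
  13.113.72.64/27 (13.113.72.64 - 13.113.72.95) does not contain 13.113.72.120
  13.113.74.64/26 (13.113.74.64 - 13.113.74.127) does not contain 13.113.72.120
  13.113.73.0/24 (13.113.73.0 - 13.113.73.255) does not contain 13.113.72.120
  13.113.76.0/23 (13.113.76.0 - 13.113.77.255) does not contain 13.113.72.120
Longest matching prefix is /22 -> next hop 51.139.146.58.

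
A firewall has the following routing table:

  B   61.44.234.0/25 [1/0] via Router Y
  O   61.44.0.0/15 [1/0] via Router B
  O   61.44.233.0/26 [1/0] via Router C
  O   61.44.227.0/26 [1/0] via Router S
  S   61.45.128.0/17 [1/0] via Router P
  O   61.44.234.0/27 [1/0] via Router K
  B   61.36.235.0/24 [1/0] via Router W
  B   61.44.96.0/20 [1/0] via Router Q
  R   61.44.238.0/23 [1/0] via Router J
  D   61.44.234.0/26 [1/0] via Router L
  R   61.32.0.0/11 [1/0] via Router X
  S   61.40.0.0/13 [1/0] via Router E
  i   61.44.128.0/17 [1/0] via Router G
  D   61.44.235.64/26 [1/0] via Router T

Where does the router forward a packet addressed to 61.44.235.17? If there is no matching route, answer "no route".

Routes whose prefix contains 61.44.235.17:
  61.32.0.0/11 (61.32.0.0 - 61.63.255.255) -> Router X
  61.40.0.0/13 (61.40.0.0 - 61.47.255.255) -> Router E
  61.44.0.0/15 (61.44.0.0 - 61.45.255.255) -> Router B
  61.44.128.0/17 (61.44.128.0 - 61.44.255.255) -> Router G
More-specific entries that do NOT match:
  61.44.234.0/27 (61.44.234.0 - 61.44.234.31) does not contain 61.44.235.17
  61.44.233.0/26 (61.44.233.0 - 61.44.233.63) does not contain 61.44.235.17
  61.44.227.0/26 (61.44.227.0 - 61.44.227.63) does not contain 61.44.235.17
  61.44.234.0/26 (61.44.234.0 - 61.44.234.63) does not contain 61.44.235.17
  61.44.235.64/26 (61.44.235.64 - 61.44.235.127) does not contain 61.44.235.17
  61.44.234.0/25 (61.44.234.0 - 61.44.234.127) does not contain 61.44.235.17
  61.36.235.0/24 (61.36.235.0 - 61.36.235.255) does not contain 61.44.235.17
  61.44.238.0/23 (61.44.238.0 - 61.44.239.255) does not contain 61.44.235.17
  61.44.96.0/20 (61.44.96.0 - 61.44.111.255) does not contain 61.44.235.17
Longest matching prefix is /17 -> next hop Router G.

Router G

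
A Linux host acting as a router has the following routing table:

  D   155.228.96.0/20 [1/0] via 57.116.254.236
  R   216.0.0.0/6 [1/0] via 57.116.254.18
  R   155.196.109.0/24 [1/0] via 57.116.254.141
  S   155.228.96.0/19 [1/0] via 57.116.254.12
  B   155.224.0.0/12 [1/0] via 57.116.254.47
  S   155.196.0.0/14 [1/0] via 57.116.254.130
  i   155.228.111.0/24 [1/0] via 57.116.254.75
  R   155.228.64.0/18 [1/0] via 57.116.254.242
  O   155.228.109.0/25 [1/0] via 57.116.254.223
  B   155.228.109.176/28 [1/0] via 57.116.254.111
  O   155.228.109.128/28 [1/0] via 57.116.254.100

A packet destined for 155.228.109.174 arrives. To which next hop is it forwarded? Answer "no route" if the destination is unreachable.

57.116.254.236

Routes whose prefix contains 155.228.109.174:
  155.224.0.0/12 (155.224.0.0 - 155.239.255.255) -> 57.116.254.47
  155.228.64.0/18 (155.228.64.0 - 155.228.127.255) -> 57.116.254.242
  155.228.96.0/19 (155.228.96.0 - 155.228.127.255) -> 57.116.254.12
  155.228.96.0/20 (155.228.96.0 - 155.228.111.255) -> 57.116.254.236
More-specific entries that do NOT match:
  155.228.109.176/28 (155.228.109.176 - 155.228.109.191) does not contain 155.228.109.174
  155.228.109.128/28 (155.228.109.128 - 155.228.109.143) does not contain 155.228.109.174
  155.228.109.0/25 (155.228.109.0 - 155.228.109.127) does not contain 155.228.109.174
  155.196.109.0/24 (155.196.109.0 - 155.196.109.255) does not contain 155.228.109.174
  155.228.111.0/24 (155.228.111.0 - 155.228.111.255) does not contain 155.228.109.174
Longest matching prefix is /20 -> next hop 57.116.254.236.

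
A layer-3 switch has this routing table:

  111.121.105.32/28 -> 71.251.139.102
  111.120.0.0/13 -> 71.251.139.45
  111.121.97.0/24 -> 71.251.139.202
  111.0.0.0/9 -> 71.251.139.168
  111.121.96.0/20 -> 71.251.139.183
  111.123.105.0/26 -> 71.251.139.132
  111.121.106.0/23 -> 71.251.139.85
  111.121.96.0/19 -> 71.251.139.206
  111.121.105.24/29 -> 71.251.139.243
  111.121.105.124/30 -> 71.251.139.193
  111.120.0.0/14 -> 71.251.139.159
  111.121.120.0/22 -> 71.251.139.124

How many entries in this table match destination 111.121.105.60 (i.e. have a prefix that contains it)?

Prefixes containing 111.121.105.60:
  111.0.0.0/9 (111.0.0.0 - 111.127.255.255)
  111.120.0.0/13 (111.120.0.0 - 111.127.255.255)
  111.120.0.0/14 (111.120.0.0 - 111.123.255.255)
  111.121.96.0/19 (111.121.96.0 - 111.121.127.255)
  111.121.96.0/20 (111.121.96.0 - 111.121.111.255)
Total matching entries: 5.

5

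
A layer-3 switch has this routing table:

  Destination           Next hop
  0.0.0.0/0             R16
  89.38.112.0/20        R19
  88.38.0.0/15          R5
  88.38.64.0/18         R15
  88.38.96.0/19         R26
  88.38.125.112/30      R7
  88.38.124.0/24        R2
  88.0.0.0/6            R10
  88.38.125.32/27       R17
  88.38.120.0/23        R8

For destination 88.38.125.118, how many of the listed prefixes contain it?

Prefixes containing 88.38.125.118:
  0.0.0.0/0 (default, matches everything)
  88.0.0.0/6 (88.0.0.0 - 91.255.255.255)
  88.38.0.0/15 (88.38.0.0 - 88.39.255.255)
  88.38.64.0/18 (88.38.64.0 - 88.38.127.255)
  88.38.96.0/19 (88.38.96.0 - 88.38.127.255)
Total matching entries: 5.

5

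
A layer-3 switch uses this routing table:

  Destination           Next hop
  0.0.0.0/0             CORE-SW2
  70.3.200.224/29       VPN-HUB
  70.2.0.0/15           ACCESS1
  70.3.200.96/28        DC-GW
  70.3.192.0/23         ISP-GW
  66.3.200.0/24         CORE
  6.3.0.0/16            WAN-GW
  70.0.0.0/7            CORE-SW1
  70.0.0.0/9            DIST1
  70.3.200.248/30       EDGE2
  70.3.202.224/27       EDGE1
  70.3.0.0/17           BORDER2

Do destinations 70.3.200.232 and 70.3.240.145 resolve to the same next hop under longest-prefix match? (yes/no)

yes

70.3.200.232: longest match 70.2.0.0/15 -> ACCESS1
70.3.240.145: longest match 70.2.0.0/15 -> ACCESS1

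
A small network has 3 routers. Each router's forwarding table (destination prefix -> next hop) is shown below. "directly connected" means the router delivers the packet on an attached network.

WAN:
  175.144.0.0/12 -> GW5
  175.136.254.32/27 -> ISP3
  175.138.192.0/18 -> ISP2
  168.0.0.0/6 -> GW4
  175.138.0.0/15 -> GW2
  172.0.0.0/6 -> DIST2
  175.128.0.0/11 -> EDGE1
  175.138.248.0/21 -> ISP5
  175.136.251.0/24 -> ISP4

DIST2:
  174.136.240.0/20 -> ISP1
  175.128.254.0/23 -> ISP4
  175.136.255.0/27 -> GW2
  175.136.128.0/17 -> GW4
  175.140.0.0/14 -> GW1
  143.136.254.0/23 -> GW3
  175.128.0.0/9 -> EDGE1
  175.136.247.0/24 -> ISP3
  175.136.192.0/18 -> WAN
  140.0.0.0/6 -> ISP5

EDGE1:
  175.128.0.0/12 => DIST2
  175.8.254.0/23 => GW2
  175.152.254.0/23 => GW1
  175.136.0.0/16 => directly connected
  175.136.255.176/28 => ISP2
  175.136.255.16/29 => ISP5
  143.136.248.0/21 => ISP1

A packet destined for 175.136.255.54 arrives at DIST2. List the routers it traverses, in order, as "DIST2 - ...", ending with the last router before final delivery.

DIST2 - WAN - EDGE1

At DIST2: longest match for 175.136.255.54 is 175.136.192.0/18 -> WAN
At WAN: longest match for 175.136.255.54 is 175.128.0.0/11 -> EDGE1
At EDGE1: longest match for 175.136.255.54 is 175.136.0.0/16 -> directly connected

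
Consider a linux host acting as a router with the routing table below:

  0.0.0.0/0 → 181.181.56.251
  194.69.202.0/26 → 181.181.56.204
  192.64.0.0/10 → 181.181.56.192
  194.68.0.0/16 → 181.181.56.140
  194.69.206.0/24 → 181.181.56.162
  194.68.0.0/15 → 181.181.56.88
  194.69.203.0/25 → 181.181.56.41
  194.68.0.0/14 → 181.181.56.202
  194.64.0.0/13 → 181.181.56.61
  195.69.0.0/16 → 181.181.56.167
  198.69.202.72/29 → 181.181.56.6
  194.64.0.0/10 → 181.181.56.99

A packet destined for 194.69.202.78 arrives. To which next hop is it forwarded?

181.181.56.88

Routes whose prefix contains 194.69.202.78:
  0.0.0.0/0 (default, matches everything) -> 181.181.56.251
  194.64.0.0/10 (194.64.0.0 - 194.127.255.255) -> 181.181.56.99
  194.64.0.0/13 (194.64.0.0 - 194.71.255.255) -> 181.181.56.61
  194.68.0.0/14 (194.68.0.0 - 194.71.255.255) -> 181.181.56.202
  194.68.0.0/15 (194.68.0.0 - 194.69.255.255) -> 181.181.56.88
More-specific entries that do NOT match:
  198.69.202.72/29 (198.69.202.72 - 198.69.202.79) does not contain 194.69.202.78
  194.69.202.0/26 (194.69.202.0 - 194.69.202.63) does not contain 194.69.202.78
  194.69.203.0/25 (194.69.203.0 - 194.69.203.127) does not contain 194.69.202.78
  194.69.206.0/24 (194.69.206.0 - 194.69.206.255) does not contain 194.69.202.78
  194.68.0.0/16 (194.68.0.0 - 194.68.255.255) does not contain 194.69.202.78
  195.69.0.0/16 (195.69.0.0 - 195.69.255.255) does not contain 194.69.202.78
Longest matching prefix is /15 -> next hop 181.181.56.88.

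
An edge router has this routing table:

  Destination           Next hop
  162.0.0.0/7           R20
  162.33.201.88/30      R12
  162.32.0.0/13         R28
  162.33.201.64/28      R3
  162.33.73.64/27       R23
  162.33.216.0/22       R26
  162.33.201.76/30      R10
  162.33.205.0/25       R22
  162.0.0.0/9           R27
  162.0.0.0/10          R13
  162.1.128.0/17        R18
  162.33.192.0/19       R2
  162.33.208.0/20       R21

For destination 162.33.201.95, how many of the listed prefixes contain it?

Prefixes containing 162.33.201.95:
  162.0.0.0/7 (162.0.0.0 - 163.255.255.255)
  162.0.0.0/9 (162.0.0.0 - 162.127.255.255)
  162.0.0.0/10 (162.0.0.0 - 162.63.255.255)
  162.32.0.0/13 (162.32.0.0 - 162.39.255.255)
  162.33.192.0/19 (162.33.192.0 - 162.33.223.255)
Total matching entries: 5.

5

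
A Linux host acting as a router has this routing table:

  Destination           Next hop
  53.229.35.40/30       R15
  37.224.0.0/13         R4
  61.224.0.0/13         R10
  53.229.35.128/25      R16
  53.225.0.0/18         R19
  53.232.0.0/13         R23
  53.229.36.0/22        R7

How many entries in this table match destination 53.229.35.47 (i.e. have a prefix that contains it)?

No listed prefix contains 53.229.35.47.
Total matching entries: 0.

0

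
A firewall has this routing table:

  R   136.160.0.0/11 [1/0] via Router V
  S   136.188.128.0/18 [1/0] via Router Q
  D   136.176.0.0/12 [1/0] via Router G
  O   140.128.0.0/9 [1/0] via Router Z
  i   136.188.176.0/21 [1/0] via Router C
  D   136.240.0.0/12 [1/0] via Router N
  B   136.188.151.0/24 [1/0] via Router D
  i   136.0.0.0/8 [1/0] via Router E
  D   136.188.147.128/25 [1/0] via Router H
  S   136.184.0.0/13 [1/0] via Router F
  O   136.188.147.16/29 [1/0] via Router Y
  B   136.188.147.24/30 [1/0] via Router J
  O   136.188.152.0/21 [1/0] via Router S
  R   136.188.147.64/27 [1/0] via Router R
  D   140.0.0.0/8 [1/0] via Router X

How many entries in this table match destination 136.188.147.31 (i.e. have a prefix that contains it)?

5

Prefixes containing 136.188.147.31:
  136.0.0.0/8 (136.0.0.0 - 136.255.255.255)
  136.160.0.0/11 (136.160.0.0 - 136.191.255.255)
  136.176.0.0/12 (136.176.0.0 - 136.191.255.255)
  136.184.0.0/13 (136.184.0.0 - 136.191.255.255)
  136.188.128.0/18 (136.188.128.0 - 136.188.191.255)
Total matching entries: 5.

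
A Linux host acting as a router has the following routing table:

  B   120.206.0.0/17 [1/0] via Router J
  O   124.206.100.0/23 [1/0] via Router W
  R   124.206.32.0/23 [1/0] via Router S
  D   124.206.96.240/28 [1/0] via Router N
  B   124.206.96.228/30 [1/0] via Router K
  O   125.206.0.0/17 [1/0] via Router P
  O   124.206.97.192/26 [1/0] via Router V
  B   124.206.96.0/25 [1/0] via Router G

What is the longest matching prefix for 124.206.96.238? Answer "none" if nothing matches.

none

124.206.96.238 is outside every listed prefix and there is no default route.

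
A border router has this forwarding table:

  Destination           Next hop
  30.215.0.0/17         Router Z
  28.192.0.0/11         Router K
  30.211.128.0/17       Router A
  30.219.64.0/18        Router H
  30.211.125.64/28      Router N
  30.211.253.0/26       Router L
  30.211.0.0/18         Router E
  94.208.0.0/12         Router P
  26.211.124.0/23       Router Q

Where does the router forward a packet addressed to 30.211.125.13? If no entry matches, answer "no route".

No entry's prefix contains 30.211.125.13; there is no default route.

no route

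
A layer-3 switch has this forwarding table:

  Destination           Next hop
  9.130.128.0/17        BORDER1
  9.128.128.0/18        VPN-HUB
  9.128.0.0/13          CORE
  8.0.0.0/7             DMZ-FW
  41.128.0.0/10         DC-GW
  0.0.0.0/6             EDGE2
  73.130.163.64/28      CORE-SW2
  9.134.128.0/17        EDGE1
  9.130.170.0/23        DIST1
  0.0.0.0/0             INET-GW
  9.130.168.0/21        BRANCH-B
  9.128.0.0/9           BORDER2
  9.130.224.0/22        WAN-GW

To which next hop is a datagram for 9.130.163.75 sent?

Routes whose prefix contains 9.130.163.75:
  0.0.0.0/0 (default, matches everything) -> INET-GW
  8.0.0.0/7 (8.0.0.0 - 9.255.255.255) -> DMZ-FW
  9.128.0.0/9 (9.128.0.0 - 9.255.255.255) -> BORDER2
  9.128.0.0/13 (9.128.0.0 - 9.135.255.255) -> CORE
  9.130.128.0/17 (9.130.128.0 - 9.130.255.255) -> BORDER1
More-specific entries that do NOT match:
  73.130.163.64/28 (73.130.163.64 - 73.130.163.79) does not contain 9.130.163.75
  9.130.170.0/23 (9.130.170.0 - 9.130.171.255) does not contain 9.130.163.75
  9.130.224.0/22 (9.130.224.0 - 9.130.227.255) does not contain 9.130.163.75
  9.130.168.0/21 (9.130.168.0 - 9.130.175.255) does not contain 9.130.163.75
  9.128.128.0/18 (9.128.128.0 - 9.128.191.255) does not contain 9.130.163.75
Longest matching prefix is /17 -> next hop BORDER1.

BORDER1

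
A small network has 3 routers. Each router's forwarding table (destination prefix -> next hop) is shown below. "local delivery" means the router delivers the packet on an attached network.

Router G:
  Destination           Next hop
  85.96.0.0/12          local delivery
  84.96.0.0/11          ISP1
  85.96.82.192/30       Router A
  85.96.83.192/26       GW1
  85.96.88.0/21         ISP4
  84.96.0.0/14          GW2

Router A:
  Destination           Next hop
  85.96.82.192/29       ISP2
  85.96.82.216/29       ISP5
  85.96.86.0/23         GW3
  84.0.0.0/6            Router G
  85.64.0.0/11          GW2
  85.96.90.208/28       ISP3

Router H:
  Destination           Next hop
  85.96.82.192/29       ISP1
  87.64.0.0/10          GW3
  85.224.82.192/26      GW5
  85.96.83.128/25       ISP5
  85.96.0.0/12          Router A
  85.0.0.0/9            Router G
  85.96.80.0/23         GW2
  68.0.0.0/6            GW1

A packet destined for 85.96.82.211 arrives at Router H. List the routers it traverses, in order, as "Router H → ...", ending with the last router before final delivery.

At Router H: longest match for 85.96.82.211 is 85.96.0.0/12 -> Router A
At Router A: longest match for 85.96.82.211 is 84.0.0.0/6 -> Router G
At Router G: longest match for 85.96.82.211 is 85.96.0.0/12 -> local delivery

Router H → Router A → Router G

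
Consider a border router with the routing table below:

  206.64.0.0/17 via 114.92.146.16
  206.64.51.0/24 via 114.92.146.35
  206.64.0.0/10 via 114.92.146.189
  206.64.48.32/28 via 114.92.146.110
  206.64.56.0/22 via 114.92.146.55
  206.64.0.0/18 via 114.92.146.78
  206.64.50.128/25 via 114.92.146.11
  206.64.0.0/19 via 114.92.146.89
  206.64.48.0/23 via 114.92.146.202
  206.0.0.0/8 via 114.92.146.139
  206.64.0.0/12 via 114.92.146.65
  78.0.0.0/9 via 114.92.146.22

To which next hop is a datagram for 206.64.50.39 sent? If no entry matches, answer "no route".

114.92.146.78

Routes whose prefix contains 206.64.50.39:
  206.0.0.0/8 (206.0.0.0 - 206.255.255.255) -> 114.92.146.139
  206.64.0.0/10 (206.64.0.0 - 206.127.255.255) -> 114.92.146.189
  206.64.0.0/12 (206.64.0.0 - 206.79.255.255) -> 114.92.146.65
  206.64.0.0/17 (206.64.0.0 - 206.64.127.255) -> 114.92.146.16
  206.64.0.0/18 (206.64.0.0 - 206.64.63.255) -> 114.92.146.78
More-specific entries that do NOT match:
  206.64.48.32/28 (206.64.48.32 - 206.64.48.47) does not contain 206.64.50.39
  206.64.50.128/25 (206.64.50.128 - 206.64.50.255) does not contain 206.64.50.39
  206.64.51.0/24 (206.64.51.0 - 206.64.51.255) does not contain 206.64.50.39
  206.64.48.0/23 (206.64.48.0 - 206.64.49.255) does not contain 206.64.50.39
  206.64.56.0/22 (206.64.56.0 - 206.64.59.255) does not contain 206.64.50.39
  206.64.0.0/19 (206.64.0.0 - 206.64.31.255) does not contain 206.64.50.39
Longest matching prefix is /18 -> next hop 114.92.146.78.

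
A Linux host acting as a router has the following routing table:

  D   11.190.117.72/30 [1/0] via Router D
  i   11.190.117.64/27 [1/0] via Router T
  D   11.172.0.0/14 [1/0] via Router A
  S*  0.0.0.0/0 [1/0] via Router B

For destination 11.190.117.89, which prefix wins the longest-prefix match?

Entries matching 11.190.117.89:
  0.0.0.0/0 (default, matches everything)
  11.190.117.64/27 (11.190.117.64 - 11.190.117.95)
Most specific is 11.190.117.64/27.

11.190.117.64/27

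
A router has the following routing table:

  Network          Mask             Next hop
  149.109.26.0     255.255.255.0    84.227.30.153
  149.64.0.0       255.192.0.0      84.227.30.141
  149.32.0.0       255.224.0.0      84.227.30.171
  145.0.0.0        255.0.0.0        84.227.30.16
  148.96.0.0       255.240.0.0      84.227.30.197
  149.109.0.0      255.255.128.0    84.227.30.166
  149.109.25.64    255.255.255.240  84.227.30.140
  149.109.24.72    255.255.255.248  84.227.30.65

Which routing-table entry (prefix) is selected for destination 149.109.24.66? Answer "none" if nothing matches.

Entries matching 149.109.24.66:
  149.64.0.0/10 (149.64.0.0 - 149.127.255.255)
  149.109.0.0/17 (149.109.0.0 - 149.109.127.255)
Most specific is 149.109.0.0/17.

149.109.0.0/17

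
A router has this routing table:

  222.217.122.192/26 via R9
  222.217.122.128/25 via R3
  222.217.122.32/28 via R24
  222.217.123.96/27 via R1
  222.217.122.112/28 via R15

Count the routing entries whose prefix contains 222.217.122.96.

0

No listed prefix contains 222.217.122.96.
Total matching entries: 0.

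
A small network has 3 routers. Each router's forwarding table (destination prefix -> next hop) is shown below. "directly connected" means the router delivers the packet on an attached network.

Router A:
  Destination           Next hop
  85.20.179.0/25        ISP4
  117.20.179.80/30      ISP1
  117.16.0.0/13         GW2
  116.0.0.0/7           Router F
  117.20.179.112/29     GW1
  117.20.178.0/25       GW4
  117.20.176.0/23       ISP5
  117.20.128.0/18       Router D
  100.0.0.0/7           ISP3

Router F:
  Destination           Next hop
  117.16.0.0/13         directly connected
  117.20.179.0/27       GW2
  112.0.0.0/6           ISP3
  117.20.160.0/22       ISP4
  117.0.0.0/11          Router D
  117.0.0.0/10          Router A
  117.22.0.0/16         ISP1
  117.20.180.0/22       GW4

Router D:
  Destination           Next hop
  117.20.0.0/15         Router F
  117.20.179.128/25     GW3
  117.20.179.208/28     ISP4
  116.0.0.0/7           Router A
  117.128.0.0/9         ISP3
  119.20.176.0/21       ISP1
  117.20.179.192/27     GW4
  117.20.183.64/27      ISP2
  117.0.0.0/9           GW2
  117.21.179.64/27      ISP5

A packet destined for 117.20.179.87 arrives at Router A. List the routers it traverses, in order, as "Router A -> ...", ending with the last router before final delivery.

At Router A: longest match for 117.20.179.87 is 117.20.128.0/18 -> Router D
At Router D: longest match for 117.20.179.87 is 117.20.0.0/15 -> Router F
At Router F: longest match for 117.20.179.87 is 117.16.0.0/13 -> directly connected

Router A -> Router D -> Router F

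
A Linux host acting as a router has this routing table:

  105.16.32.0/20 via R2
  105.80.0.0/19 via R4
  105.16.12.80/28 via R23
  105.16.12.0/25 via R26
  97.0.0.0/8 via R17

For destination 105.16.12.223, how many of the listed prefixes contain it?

No listed prefix contains 105.16.12.223.
Total matching entries: 0.

0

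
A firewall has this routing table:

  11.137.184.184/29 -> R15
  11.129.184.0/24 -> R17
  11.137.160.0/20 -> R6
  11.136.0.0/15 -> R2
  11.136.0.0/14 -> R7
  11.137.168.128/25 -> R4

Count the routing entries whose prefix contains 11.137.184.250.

Prefixes containing 11.137.184.250:
  11.136.0.0/14 (11.136.0.0 - 11.139.255.255)
  11.136.0.0/15 (11.136.0.0 - 11.137.255.255)
Total matching entries: 2.

2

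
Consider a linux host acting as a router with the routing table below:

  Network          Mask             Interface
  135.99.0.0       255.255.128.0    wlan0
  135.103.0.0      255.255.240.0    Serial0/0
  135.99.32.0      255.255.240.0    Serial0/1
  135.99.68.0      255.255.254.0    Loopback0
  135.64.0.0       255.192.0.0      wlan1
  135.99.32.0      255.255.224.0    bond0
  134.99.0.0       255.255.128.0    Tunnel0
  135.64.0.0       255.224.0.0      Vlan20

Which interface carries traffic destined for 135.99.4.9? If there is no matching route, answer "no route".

wlan0

Routes whose prefix contains 135.99.4.9:
  135.64.0.0/10 (135.64.0.0 - 135.127.255.255) -> wlan1
  135.99.0.0/17 (135.99.0.0 - 135.99.127.255) -> wlan0
More-specific entries that do NOT match:
  135.99.68.0/23 (135.99.68.0 - 135.99.69.255) does not contain 135.99.4.9
  135.103.0.0/20 (135.103.0.0 - 135.103.15.255) does not contain 135.99.4.9
  135.99.32.0/20 (135.99.32.0 - 135.99.47.255) does not contain 135.99.4.9
  135.99.32.0/19 (135.99.32.0 - 135.99.63.255) does not contain 135.99.4.9
Longest matching prefix is /17 -> interface wlan0.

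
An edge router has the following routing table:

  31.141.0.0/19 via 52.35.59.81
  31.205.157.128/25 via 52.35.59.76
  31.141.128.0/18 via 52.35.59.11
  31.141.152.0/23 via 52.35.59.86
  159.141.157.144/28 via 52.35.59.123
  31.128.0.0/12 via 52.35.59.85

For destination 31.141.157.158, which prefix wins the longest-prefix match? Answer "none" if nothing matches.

Entries matching 31.141.157.158:
  31.128.0.0/12 (31.128.0.0 - 31.143.255.255)
  31.141.128.0/18 (31.141.128.0 - 31.141.191.255)
Most specific is 31.141.128.0/18.

31.141.128.0/18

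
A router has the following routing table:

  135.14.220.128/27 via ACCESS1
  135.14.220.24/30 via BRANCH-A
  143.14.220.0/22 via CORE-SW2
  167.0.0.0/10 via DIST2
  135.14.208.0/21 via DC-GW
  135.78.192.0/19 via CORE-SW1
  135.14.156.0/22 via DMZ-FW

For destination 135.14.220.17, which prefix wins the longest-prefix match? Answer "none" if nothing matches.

135.14.220.17 is outside every listed prefix and there is no default route.

none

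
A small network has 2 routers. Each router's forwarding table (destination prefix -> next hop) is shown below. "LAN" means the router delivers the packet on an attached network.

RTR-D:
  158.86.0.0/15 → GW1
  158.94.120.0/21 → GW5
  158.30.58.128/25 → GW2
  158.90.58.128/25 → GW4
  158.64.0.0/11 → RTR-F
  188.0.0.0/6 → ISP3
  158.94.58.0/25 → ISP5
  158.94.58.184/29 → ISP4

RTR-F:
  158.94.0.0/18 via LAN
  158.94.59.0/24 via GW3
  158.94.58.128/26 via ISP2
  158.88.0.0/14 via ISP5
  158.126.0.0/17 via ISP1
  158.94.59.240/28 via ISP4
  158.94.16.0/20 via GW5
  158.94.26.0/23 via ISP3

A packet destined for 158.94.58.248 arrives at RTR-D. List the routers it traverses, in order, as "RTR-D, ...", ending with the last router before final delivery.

At RTR-D: longest match for 158.94.58.248 is 158.64.0.0/11 -> RTR-F
At RTR-F: longest match for 158.94.58.248 is 158.94.0.0/18 -> LAN

RTR-D, RTR-F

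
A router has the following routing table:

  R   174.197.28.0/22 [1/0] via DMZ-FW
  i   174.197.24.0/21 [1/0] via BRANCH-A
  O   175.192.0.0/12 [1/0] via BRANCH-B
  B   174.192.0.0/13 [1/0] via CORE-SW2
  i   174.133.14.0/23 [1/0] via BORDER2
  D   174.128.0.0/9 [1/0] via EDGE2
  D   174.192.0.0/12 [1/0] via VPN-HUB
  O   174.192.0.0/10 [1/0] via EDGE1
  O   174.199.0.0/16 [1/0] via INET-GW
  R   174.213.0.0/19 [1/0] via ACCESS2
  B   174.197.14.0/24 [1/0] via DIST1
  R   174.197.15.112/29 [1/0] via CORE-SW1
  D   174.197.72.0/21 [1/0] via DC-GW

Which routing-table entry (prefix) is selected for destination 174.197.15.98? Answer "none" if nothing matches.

Entries matching 174.197.15.98:
  174.128.0.0/9 (174.128.0.0 - 174.255.255.255)
  174.192.0.0/10 (174.192.0.0 - 174.255.255.255)
  174.192.0.0/12 (174.192.0.0 - 174.207.255.255)
  174.192.0.0/13 (174.192.0.0 - 174.199.255.255)
Most specific is 174.192.0.0/13.

174.192.0.0/13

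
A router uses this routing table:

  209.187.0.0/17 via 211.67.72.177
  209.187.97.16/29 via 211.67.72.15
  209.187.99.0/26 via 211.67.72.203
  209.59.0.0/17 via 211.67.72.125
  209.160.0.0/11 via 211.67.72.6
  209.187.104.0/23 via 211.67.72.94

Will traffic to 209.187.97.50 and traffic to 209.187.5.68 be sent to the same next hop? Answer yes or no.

209.187.97.50: longest match 209.187.0.0/17 -> 211.67.72.177
209.187.5.68: longest match 209.187.0.0/17 -> 211.67.72.177

yes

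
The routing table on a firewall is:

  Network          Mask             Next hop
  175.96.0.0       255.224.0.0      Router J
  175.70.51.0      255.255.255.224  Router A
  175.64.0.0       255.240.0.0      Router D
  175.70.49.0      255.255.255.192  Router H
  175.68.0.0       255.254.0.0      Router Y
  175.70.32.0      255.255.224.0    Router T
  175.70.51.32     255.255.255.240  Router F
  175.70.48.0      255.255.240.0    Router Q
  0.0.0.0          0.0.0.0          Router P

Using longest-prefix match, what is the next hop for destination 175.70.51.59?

Routes whose prefix contains 175.70.51.59:
  0.0.0.0/0 (default, matches everything) -> Router P
  175.64.0.0/12 (175.64.0.0 - 175.79.255.255) -> Router D
  175.70.32.0/19 (175.70.32.0 - 175.70.63.255) -> Router T
  175.70.48.0/20 (175.70.48.0 - 175.70.63.255) -> Router Q
More-specific entries that do NOT match:
  175.70.51.32/28 (175.70.51.32 - 175.70.51.47) does not contain 175.70.51.59
  175.70.51.0/27 (175.70.51.0 - 175.70.51.31) does not contain 175.70.51.59
  175.70.49.0/26 (175.70.49.0 - 175.70.49.63) does not contain 175.70.51.59
Longest matching prefix is /20 -> next hop Router Q.

Router Q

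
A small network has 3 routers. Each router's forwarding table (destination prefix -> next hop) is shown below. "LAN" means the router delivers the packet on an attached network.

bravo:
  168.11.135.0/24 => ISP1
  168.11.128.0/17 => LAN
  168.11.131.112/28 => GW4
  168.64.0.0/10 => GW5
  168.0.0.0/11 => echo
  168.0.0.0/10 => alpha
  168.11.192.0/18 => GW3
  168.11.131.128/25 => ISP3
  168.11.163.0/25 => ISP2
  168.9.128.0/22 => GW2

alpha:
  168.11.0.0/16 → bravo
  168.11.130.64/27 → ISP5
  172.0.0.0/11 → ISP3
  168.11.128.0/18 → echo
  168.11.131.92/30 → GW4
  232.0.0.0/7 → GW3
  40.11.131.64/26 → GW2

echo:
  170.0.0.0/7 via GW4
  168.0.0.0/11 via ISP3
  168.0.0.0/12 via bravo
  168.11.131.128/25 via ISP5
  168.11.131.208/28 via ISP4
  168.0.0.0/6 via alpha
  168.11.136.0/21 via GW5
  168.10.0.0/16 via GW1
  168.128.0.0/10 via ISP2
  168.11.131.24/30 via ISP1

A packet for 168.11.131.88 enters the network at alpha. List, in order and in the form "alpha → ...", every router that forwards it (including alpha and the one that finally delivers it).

alpha → echo → bravo

At alpha: longest match for 168.11.131.88 is 168.11.128.0/18 -> echo
At echo: longest match for 168.11.131.88 is 168.0.0.0/12 -> bravo
At bravo: longest match for 168.11.131.88 is 168.11.128.0/17 -> LAN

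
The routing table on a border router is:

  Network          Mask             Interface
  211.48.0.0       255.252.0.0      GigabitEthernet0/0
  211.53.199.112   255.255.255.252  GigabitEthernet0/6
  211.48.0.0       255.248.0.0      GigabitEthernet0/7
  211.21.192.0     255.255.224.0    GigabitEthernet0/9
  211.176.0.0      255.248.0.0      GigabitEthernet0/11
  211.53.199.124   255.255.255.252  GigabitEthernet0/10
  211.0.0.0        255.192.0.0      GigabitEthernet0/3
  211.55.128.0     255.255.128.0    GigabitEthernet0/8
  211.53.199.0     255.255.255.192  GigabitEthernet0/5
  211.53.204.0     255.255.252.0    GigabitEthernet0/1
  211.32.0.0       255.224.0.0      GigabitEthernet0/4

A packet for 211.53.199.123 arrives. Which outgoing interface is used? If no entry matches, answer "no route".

Routes whose prefix contains 211.53.199.123:
  211.0.0.0/10 (211.0.0.0 - 211.63.255.255) -> GigabitEthernet0/3
  211.32.0.0/11 (211.32.0.0 - 211.63.255.255) -> GigabitEthernet0/4
  211.48.0.0/13 (211.48.0.0 - 211.55.255.255) -> GigabitEthernet0/7
More-specific entries that do NOT match:
  211.53.199.112/30 (211.53.199.112 - 211.53.199.115) does not contain 211.53.199.123
  211.53.199.124/30 (211.53.199.124 - 211.53.199.127) does not contain 211.53.199.123
  211.53.199.0/26 (211.53.199.0 - 211.53.199.63) does not contain 211.53.199.123
  211.53.204.0/22 (211.53.204.0 - 211.53.207.255) does not contain 211.53.199.123
  211.21.192.0/19 (211.21.192.0 - 211.21.223.255) does not contain 211.53.199.123
  211.55.128.0/17 (211.55.128.0 - 211.55.255.255) does not contain 211.53.199.123
  211.48.0.0/14 (211.48.0.0 - 211.51.255.255) does not contain 211.53.199.123
Longest matching prefix is /13 -> interface GigabitEthernet0/7.

GigabitEthernet0/7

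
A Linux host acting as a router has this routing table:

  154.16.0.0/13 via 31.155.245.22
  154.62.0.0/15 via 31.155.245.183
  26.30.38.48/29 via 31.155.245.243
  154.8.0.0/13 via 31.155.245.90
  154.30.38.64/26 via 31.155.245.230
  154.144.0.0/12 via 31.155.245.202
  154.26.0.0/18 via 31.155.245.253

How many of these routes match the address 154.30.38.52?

0

No listed prefix contains 154.30.38.52.
Total matching entries: 0.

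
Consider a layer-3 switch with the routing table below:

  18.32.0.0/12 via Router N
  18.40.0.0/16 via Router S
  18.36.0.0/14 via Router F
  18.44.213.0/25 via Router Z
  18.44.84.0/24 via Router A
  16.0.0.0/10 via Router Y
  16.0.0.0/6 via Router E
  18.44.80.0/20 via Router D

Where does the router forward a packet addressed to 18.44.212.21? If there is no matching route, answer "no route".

Router N

Routes whose prefix contains 18.44.212.21:
  16.0.0.0/6 (16.0.0.0 - 19.255.255.255) -> Router E
  18.32.0.0/12 (18.32.0.0 - 18.47.255.255) -> Router N
More-specific entries that do NOT match:
  18.44.213.0/25 (18.44.213.0 - 18.44.213.127) does not contain 18.44.212.21
  18.44.84.0/24 (18.44.84.0 - 18.44.84.255) does not contain 18.44.212.21
  18.44.80.0/20 (18.44.80.0 - 18.44.95.255) does not contain 18.44.212.21
  18.40.0.0/16 (18.40.0.0 - 18.40.255.255) does not contain 18.44.212.21
  18.36.0.0/14 (18.36.0.0 - 18.39.255.255) does not contain 18.44.212.21
Longest matching prefix is /12 -> next hop Router N.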